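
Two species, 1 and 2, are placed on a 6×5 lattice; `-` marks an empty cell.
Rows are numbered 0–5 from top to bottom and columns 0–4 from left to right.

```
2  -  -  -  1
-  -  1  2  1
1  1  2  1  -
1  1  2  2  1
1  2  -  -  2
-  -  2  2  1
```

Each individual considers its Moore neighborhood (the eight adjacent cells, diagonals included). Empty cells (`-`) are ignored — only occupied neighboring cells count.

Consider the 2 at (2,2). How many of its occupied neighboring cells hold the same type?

Occupied neighbors of (2,2): (1,2)=1, (1,3)=2, (2,1)=1, (2,3)=1, (3,1)=1, (3,2)=2, (3,3)=2.
Same type (2): 3 of 7.

3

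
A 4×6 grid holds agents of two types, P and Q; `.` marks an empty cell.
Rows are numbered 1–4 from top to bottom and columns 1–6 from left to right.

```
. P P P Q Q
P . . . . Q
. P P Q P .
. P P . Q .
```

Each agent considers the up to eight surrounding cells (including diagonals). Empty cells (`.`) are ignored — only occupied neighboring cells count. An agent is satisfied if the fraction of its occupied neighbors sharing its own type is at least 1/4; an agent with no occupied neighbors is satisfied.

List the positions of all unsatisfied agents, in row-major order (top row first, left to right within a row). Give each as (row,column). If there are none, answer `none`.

(1,2)P 2/2 ok
(1,3)P 2/2 ok
(1,4)P 1/2 ok
(1,5)Q 2/3 ok
(1,6)Q 2/2 ok
(2,1)P 2/2 ok
(2,6)Q 2/3 ok
(3,2)P 4/4 ok
(3,3)P 3/4 ok
(3,4)Q 1/4 ok
(3,5)P 0/3 unhappy
(4,2)P 3/3 ok
(4,3)P 3/4 ok
(4,5)Q 1/2 ok

(3,5)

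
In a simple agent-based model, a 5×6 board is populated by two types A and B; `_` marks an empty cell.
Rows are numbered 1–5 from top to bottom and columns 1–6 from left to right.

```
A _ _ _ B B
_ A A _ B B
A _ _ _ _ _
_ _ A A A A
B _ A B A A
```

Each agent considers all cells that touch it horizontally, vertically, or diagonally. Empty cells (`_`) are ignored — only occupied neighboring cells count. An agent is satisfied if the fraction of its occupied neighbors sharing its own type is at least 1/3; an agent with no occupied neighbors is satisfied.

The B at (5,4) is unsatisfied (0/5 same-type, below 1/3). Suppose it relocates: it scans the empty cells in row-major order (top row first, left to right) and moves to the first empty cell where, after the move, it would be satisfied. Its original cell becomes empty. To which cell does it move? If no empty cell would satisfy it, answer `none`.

(1,4)

Vacating (5,4). Empty cells in order:
  (1,2): 0/3 same-type → still unsatisfied.
  (1,3): 0/2 same-type → still unsatisfied.
  (1,4): 2/3 same-type → satisfied — stop here.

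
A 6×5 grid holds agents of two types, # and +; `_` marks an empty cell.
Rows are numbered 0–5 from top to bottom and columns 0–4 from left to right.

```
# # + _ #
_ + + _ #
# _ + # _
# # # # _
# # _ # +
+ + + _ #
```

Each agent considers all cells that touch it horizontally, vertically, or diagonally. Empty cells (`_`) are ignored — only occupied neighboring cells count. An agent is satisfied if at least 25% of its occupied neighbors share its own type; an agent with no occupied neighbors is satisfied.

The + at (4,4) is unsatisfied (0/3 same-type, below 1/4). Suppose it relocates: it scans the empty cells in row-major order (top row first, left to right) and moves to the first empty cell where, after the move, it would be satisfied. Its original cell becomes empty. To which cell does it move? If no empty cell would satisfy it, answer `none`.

(0,3)

Vacating (4,4). Empty cells in order:
  (0,3): 2/4 same-type → satisfied — stop here.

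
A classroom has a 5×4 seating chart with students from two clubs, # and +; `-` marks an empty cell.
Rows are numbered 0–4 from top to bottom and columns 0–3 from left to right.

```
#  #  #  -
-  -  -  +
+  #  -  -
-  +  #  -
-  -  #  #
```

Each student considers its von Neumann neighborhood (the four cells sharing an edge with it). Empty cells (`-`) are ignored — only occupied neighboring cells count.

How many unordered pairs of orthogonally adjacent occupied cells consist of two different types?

Scan each occupied cell's neighbors to the right and below so each pair is counted once.
From row 0: 0 unlike of 2 pairs (running 0/2).
From row 2: 2 unlike of 2 pairs (running 2/4).
From row 3: 1 unlike of 2 pairs (running 3/6).
From row 4: 0 unlike of 1 pairs (running 3/7).
Total adjacent occupied pairs: 7; unlike-type pairs: 3.

3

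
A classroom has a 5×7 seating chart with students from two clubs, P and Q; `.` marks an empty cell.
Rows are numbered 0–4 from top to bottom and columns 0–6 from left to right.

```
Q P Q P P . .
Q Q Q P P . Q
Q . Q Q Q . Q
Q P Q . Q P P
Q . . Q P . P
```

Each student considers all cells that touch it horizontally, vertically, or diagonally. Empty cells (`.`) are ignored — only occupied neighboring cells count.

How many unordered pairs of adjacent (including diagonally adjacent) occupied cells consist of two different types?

25

Scan each occupied cell's neighbors to the right and below (and the two forward diagonals) so each pair is counted once.
From row 0: 8 unlike of 17 pairs (running 8/17).
From row 1: 6 unlike of 15 pairs (running 14/32).
From row 2: 5 unlike of 12 pairs (running 19/44).
From row 3: 5 unlike of 12 pairs (running 24/56).
From row 4: 1 unlike of 1 pairs (running 25/57).
Total adjacent occupied pairs: 57; unlike-type pairs: 25.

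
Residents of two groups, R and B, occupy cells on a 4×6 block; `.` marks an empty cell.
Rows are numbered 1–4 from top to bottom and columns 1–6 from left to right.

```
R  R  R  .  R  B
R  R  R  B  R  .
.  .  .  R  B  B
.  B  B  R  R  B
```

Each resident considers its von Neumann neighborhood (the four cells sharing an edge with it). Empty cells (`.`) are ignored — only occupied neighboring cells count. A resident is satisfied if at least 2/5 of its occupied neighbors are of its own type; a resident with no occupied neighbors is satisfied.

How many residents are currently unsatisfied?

Row 1: (1,1)R 2/2 satisfied · (1,2)R 3/3 satisfied · (1,3)R 2/2 satisfied · (1,5)R 1/2 satisfied · (1,6)B 0/1 not
Row 2: (2,1)R 2/2 satisfied · (2,2)R 3/3 satisfied · (2,3)R 2/3 satisfied · (2,4)B 0/3 not · (2,5)R 1/3 not
Row 3: (3,4)R 1/3 not · (3,5)B 1/4 not · (3,6)B 2/2 satisfied
Row 4: (4,2)B 1/1 satisfied · (4,3)B 1/2 satisfied · (4,4)R 2/3 satisfied · (4,5)R 1/3 not · (4,6)B 1/2 satisfied
Unsatisfied: (1,6), (2,4), (2,5), (3,4), (3,5), (4,5) — 6 in total.

6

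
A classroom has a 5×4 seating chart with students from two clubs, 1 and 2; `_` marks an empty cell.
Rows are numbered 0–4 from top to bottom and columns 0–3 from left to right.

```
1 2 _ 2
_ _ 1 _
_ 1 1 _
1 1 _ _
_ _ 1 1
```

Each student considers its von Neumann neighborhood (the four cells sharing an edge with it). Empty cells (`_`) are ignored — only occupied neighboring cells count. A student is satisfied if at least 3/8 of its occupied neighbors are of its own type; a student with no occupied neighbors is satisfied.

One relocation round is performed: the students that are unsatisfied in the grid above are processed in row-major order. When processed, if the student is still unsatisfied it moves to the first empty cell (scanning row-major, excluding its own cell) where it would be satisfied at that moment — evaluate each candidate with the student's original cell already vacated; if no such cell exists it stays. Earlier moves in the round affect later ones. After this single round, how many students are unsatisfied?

0

Initially unsatisfied (in order): (0,0), (0,1).
  (0,0) → (1,0).
  (0,1): now satisfied by earlier moves; stays.
Resulting grid:
_ 2 _ 2
1 _ 1 _
_ 1 1 _
1 1 _ _
_ _ 1 1
All satisfied now.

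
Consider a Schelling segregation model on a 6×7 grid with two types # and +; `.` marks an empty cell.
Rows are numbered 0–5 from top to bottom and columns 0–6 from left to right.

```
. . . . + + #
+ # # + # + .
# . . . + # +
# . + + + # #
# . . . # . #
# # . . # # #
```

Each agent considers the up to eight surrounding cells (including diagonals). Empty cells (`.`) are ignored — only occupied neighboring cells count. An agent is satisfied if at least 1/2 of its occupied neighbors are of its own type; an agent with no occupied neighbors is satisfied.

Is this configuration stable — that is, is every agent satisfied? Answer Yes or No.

No

(0,4)+ 3/4 satisfied
(0,5)+ 2/4 satisfied
(0,6)# 0/2 not
(1,0)+ 0/2 not
(1,1)# 2/3 satisfied
(1,2)# 1/2 satisfied
(1,3)+ 2/4 satisfied
(1,4)# 1/6 not
(1,5)+ 4/7 satisfied
(2,0)# 2/3 satisfied
(2,4)+ 4/7 satisfied
(2,5)# 3/7 not
(2,6)+ 1/4 not
(3,0)# 2/2 satisfied
(3,2)+ 1/1 satisfied
(3,3)+ 3/4 satisfied
(3,4)+ 2/5 not
(3,5)# 4/7 satisfied
(3,6)# 3/4 satisfied
(4,0)# 3/3 satisfied
(4,4)# 3/5 satisfied
(4,6)# 4/4 satisfied
(5,0)# 2/2 satisfied
(5,1)# 2/2 satisfied
(5,4)# 2/2 satisfied
(5,5)# 4/4 satisfied
(5,6)# 2/2 satisfied
For instance (0,6) has only 0/2 same-type neighbors, below 1/2.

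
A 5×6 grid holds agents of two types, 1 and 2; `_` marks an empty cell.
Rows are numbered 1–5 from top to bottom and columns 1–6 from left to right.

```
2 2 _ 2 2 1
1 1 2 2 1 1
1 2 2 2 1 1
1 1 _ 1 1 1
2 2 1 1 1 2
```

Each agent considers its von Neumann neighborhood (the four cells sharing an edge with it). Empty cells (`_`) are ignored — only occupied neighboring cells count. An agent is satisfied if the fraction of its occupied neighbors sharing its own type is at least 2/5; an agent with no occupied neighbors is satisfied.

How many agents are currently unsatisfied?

6

Row 1: (1,1)2 1/2 ✓ · (1,2)2 1/2 ✓ · (1,4)2 2/2 ✓ · (1,5)2 1/3 ✗ · (1,6)1 1/2 ✓
Row 2: (2,1)1 2/3 ✓ · (2,2)1 1/4 ✗ · (2,3)2 2/3 ✓ · (2,4)2 3/4 ✓ · (2,5)1 2/4 ✓ · (2,6)1 3/3 ✓
Row 3: (3,1)1 2/3 ✓ · (3,2)2 1/4 ✗ · (3,3)2 3/3 ✓ · (3,4)2 2/4 ✓ · (3,5)1 3/4 ✓ · (3,6)1 3/3 ✓
Row 4: (4,1)1 2/3 ✓ · (4,2)1 1/3 ✗ · (4,4)1 2/3 ✓ · (4,5)1 4/4 ✓ · (4,6)1 2/3 ✓
Row 5: (5,1)2 1/2 ✓ · (5,2)2 1/3 ✗ · (5,3)1 1/2 ✓ · (5,4)1 3/3 ✓ · (5,5)1 2/3 ✓ · (5,6)2 0/2 ✗
Unsatisfied: (1,5), (2,2), (3,2), (4,2), (5,2), (5,6) — 6 in total.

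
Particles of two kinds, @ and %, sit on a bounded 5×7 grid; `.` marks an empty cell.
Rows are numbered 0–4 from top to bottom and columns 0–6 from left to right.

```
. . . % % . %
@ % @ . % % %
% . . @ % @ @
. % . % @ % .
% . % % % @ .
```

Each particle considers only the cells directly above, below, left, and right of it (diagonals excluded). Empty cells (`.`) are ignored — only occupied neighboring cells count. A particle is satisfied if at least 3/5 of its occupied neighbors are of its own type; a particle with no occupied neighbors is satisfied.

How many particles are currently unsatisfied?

(0,3)% 1/1 ✓
(0,4)% 2/2 ✓
(0,6)% 1/1 ✓
(1,0)@ 0/2 ✗
(1,1)% 0/2 ✗
(1,2)@ 0/1 ✗
(1,4)% 3/3 ✓
(1,5)% 2/3 ✓
(1,6)% 2/3 ✓
(2,0)% 0/1 ✗
(2,3)@ 0/2 ✗
(2,4)% 1/4 ✗
(2,5)@ 1/4 ✗
(2,6)@ 1/2 ✗
(3,1)% 0/0 ✓
(3,3)% 1/3 ✗
(3,4)@ 0/4 ✗
(3,5)% 0/3 ✗
(4,0)% 0/0 ✓
(4,2)% 1/1 ✓
(4,3)% 3/3 ✓
(4,4)% 1/3 ✗
(4,5)@ 0/2 ✗
Unsatisfied: (1,0), (1,1), (1,2), (2,0), (2,3), (2,4), (2,5), (2,6), (3,3), (3,4), (3,5), (4,4), (4,5) — 13 in total.

13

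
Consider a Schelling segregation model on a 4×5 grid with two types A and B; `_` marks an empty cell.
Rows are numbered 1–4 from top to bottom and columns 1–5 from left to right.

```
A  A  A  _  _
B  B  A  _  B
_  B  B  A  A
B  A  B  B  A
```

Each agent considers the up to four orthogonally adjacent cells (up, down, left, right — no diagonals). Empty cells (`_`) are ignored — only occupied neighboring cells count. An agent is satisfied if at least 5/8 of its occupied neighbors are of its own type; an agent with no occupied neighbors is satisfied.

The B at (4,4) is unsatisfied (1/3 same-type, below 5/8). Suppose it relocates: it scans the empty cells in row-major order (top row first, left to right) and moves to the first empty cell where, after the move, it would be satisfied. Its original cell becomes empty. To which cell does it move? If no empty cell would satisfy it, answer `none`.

Vacating (4,4). Empty cells in order:
  (1,4): 0/1 same-type → still unsatisfied.
  (1,5): 1/1 same-type → satisfied — stop here.

(1,5)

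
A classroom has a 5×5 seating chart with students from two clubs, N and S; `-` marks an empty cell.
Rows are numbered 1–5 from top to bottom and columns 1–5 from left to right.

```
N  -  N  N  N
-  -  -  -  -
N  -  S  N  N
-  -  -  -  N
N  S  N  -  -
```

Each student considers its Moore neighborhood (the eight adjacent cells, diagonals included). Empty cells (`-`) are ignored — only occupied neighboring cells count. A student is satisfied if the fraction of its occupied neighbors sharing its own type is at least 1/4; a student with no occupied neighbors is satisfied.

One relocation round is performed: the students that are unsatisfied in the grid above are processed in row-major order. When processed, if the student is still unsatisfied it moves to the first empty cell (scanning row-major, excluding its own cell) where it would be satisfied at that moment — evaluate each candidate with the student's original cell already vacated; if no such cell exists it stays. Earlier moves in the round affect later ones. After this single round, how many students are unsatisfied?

0

Initially unsatisfied (in order): (3,3), (5,1), (5,2), (5,3).
  (3,3) → (4,1).
  (5,1) → (1,2).
  (5,2): now satisfied by earlier moves; stays.
  (5,3) → (2,1).
Resulting grid:
N N N N N
N - - - -
N - - N N
S - - - N
- S - - -
All satisfied now.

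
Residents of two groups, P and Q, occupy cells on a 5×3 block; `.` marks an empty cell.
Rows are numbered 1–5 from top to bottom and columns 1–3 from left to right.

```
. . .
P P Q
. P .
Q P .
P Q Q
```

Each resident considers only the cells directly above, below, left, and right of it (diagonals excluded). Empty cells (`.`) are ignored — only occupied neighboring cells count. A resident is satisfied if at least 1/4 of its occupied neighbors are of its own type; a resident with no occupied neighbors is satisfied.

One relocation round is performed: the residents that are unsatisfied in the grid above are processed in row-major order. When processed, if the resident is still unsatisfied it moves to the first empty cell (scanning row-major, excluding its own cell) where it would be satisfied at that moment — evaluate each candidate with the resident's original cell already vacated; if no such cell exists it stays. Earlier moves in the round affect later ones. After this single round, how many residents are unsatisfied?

0

Initially unsatisfied (in order): (2,3), (4,1), (5,1).
  (2,3) → (1,3).
  (4,1) → (1,2).
  (5,1) → (1,1).
Resulting grid:
P Q Q
P P .
. P .
. P .
. Q Q
All satisfied now.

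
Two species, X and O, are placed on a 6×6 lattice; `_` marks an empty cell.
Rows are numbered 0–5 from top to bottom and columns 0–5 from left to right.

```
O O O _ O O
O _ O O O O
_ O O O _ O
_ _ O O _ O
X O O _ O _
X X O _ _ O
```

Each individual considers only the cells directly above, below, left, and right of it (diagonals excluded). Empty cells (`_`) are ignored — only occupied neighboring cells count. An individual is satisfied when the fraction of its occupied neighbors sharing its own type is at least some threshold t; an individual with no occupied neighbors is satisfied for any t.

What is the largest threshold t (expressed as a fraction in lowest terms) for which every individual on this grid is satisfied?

1/3

Row 0: (0,0)O 2/2 · (0,1)O 2/2 · (0,2)O 2/2 · (0,4)O 2/2 · (0,5)O 2/2
Row 1: (1,0)O 1/1 · (1,2)O 3/3 · (1,3)O 3/3 · (1,4)O 3/3 · (1,5)O 3/3
Row 2: (2,1)O 1/1 · (2,2)O 4/4 · (2,3)O 3/3 · (2,5)O 2/2
Row 3: (3,2)O 3/3 · (3,3)O 2/2 · (3,5)O 1/1
Row 4: (4,0)X 1/2 · (4,1)O 1/3 · (4,2)O 3/3 · (4,4)O — no occupied neighbors
Row 5: (5,0)X 2/2 · (5,1)X 1/3 · (5,2)O 1/2 · (5,5)O — no occupied neighbors
The smallest same-type fraction is 1/3 at (4,1), which reduces to 1/3. Any threshold above that leaves this individual unsatisfied.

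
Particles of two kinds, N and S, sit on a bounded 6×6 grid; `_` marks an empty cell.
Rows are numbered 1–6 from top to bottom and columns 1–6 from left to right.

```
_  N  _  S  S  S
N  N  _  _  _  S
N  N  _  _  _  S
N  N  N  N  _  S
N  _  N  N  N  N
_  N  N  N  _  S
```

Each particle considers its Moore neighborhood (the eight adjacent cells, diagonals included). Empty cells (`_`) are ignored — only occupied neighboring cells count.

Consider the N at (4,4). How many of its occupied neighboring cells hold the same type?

Occupied neighbors of (4,4): (4,3)=N, (5,3)=N, (5,4)=N, (5,5)=N.
Same type (N): 4 of 4.

4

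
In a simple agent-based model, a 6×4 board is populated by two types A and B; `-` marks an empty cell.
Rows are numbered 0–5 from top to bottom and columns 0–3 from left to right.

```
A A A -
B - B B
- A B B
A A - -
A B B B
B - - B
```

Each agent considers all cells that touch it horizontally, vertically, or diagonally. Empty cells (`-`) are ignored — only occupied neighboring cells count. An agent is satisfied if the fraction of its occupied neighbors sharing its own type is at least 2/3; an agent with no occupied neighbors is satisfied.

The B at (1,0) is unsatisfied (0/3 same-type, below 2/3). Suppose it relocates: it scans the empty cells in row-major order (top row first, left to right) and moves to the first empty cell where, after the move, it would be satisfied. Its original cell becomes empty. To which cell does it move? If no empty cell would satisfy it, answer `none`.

(0,3)

Vacating (1,0). Empty cells in order:
  (0,3): 2/3 same-type → satisfied — stop here.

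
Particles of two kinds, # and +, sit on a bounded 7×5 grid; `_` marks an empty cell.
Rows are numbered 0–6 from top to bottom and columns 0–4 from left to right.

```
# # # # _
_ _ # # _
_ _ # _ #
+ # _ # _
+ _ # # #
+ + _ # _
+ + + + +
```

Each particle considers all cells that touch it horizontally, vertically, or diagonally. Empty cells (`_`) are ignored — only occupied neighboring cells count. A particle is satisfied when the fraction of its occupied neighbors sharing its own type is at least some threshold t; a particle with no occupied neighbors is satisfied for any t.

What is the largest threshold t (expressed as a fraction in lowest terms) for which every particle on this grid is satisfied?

1/2

(0,0)# 1/1
(0,1)# 3/3
(0,2)# 4/4
(0,3)# 3/3
(1,2)# 5/5
(1,3)# 5/5
(2,2)# 4/4
(2,4)# 2/2
(3,0)+ 1/2
(3,1)# 2/4
(3,3)# 5/5
(4,0)+ 3/4
(4,2)# 4/5
(4,3)# 4/4
(4,4)# 3/3
(5,0)+ 4/4
(5,1)+ 5/6
(5,3)# 3/6
(6,0)+ 3/3
(6,1)+ 4/4
(6,2)+ 3/4
(6,3)+ 2/3
(6,4)+ 1/2
The smallest same-type fraction is 1/2 at (3,0), which reduces to 1/2. Any threshold above that leaves this particle unsatisfied.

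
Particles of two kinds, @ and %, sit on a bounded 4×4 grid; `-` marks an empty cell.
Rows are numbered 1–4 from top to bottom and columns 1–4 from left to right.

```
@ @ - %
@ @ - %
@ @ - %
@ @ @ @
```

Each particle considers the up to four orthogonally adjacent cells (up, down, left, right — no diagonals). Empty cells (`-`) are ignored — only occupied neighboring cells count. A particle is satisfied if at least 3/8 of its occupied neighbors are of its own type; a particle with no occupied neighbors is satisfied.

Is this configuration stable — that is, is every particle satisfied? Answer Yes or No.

Yes

Row 1: (1,1)@ 2/2 ok · (1,2)@ 2/2 ok · (1,4)% 1/1 ok
Row 2: (2,1)@ 3/3 ok · (2,2)@ 3/3 ok · (2,4)% 2/2 ok
Row 3: (3,1)@ 3/3 ok · (3,2)@ 3/3 ok · (3,4)% 1/2 ok
Row 4: (4,1)@ 2/2 ok · (4,2)@ 3/3 ok · (4,3)@ 2/2 ok · (4,4)@ 1/2 ok
All meet the threshold, so the configuration is stable.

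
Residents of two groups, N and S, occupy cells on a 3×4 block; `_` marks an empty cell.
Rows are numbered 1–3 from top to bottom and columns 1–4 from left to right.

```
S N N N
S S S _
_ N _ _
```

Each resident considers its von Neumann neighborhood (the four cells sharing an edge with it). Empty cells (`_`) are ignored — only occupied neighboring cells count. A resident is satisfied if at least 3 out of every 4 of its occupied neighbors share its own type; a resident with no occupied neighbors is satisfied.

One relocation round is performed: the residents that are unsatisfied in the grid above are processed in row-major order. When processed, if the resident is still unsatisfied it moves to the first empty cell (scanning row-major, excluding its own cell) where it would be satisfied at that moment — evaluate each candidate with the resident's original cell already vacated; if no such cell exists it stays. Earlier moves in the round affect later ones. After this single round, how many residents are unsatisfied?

5

Initially unsatisfied (in order): (1,1), (1,2), (1,3), (2,2), (2,3), (3,2).
  (1,1) → (3,4).
  (1,2): no empty cell satisfies it; stays.
  (1,3): no empty cell satisfies it; stays.
  (2,2): no empty cell satisfies it; stays.
  (2,3): no empty cell satisfies it; stays.
  (3,2): no empty cell satisfies it; stays.
Resulting grid:
_ N N N
S S S _
_ N _ S
Unsatisfied now: (1,2), (1,3), (2,2), (2,3), (3,2).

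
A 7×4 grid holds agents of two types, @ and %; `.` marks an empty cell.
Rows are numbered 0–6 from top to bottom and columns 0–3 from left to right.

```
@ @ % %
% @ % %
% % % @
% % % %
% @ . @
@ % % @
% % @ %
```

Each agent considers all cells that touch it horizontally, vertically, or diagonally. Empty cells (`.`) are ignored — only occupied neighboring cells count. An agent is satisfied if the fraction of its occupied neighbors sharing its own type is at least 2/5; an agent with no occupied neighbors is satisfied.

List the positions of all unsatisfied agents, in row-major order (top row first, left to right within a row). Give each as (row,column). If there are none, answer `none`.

(1,1), (2,3), (4,1), (4,3), (5,0), (6,2), (6,3)

Row 0: (0,0)@ 2/3 satisfied · (0,1)@ 2/5 satisfied · (0,2)% 3/5 satisfied · (0,3)% 3/3 satisfied
Row 1: (1,0)% 2/5 satisfied · (1,1)@ 2/8 not · (1,2)% 5/8 satisfied · (1,3)% 4/5 satisfied
Row 2: (2,0)% 4/5 satisfied · (2,1)% 7/8 satisfied · (2,2)% 6/8 satisfied · (2,3)@ 0/5 not
Row 3: (3,0)% 4/5 satisfied · (3,1)% 6/7 satisfied · (3,2)% 4/7 satisfied · (3,3)% 2/4 satisfied
Row 4: (4,0)% 3/5 satisfied · (4,1)@ 1/7 not · (4,3)@ 1/4 not
Row 5: (5,0)@ 1/5 not · (5,1)% 4/7 satisfied · (5,2)% 3/7 satisfied · (5,3)@ 2/4 satisfied
Row 6: (6,0)% 2/3 satisfied · (6,1)% 3/5 satisfied · (6,2)@ 1/5 not · (6,3)% 1/3 not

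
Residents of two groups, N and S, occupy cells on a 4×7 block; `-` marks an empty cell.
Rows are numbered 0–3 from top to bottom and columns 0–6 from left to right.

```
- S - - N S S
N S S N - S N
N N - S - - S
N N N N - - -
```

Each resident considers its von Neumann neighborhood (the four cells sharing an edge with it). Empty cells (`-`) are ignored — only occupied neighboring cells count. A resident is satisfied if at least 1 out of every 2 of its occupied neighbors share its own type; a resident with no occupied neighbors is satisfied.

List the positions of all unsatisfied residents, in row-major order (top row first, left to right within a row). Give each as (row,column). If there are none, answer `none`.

Row 0: (0,1)S 1/1 ✓ · (0,4)N 0/1 ✗ · (0,5)S 2/3 ✓ · (0,6)S 1/2 ✓
Row 1: (1,0)N 1/2 ✓ · (1,1)S 2/4 ✓ · (1,2)S 1/2 ✓ · (1,3)N 0/2 ✗ · (1,5)S 1/2 ✓ · (1,6)N 0/3 ✗
Row 2: (2,0)N 3/3 ✓ · (2,1)N 2/3 ✓ · (2,3)S 0/2 ✗ · (2,6)S 0/1 ✗
Row 3: (3,0)N 2/2 ✓ · (3,1)N 3/3 ✓ · (3,2)N 2/2 ✓ · (3,3)N 1/2 ✓

(0,4), (1,3), (1,6), (2,3), (2,6)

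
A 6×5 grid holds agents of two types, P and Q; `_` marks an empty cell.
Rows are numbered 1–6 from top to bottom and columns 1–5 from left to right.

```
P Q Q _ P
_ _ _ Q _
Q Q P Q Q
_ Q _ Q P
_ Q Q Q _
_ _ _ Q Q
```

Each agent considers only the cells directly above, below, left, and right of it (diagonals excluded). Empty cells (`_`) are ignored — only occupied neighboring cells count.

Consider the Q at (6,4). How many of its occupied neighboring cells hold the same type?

2

Occupied neighbors of (6,4): (5,4)=Q, (6,5)=Q.
Same type (Q): 2 of 2.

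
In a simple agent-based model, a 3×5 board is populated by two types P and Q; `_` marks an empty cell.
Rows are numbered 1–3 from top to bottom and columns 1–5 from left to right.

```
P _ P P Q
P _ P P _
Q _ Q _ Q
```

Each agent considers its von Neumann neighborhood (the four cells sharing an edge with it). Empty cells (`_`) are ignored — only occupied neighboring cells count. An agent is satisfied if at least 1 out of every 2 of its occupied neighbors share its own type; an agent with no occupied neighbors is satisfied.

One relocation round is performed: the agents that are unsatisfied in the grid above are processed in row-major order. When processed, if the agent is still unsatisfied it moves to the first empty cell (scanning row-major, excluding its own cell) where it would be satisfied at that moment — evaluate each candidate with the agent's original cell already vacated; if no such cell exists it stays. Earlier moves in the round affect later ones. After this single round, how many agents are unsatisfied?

Initially unsatisfied (in order): (1,5), (3,1), (3,3).
  (1,5) → (2,5).
  (3,1) → (1,5).
  (3,3) → (3,2).
Resulting grid:
P _ P P Q
P _ P P Q
_ Q _ _ Q
All satisfied now.

0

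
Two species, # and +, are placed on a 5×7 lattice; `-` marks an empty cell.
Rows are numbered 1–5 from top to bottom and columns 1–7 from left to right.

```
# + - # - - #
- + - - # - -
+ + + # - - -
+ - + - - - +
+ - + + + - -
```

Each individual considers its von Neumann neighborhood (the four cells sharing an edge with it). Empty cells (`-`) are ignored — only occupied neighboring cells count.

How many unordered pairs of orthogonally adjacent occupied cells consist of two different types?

2

Scan each occupied cell's neighbors to the right and below so each pair is counted once.
From row 1: 1 unlike of 2 pairs (running 1/2).
From row 2: 0 unlike of 1 pairs (running 1/3).
From row 3: 1 unlike of 5 pairs (running 2/8).
From row 4: 0 unlike of 2 pairs (running 2/10).
From row 5: 0 unlike of 2 pairs (running 2/12).
Total adjacent occupied pairs: 12; unlike-type pairs: 2.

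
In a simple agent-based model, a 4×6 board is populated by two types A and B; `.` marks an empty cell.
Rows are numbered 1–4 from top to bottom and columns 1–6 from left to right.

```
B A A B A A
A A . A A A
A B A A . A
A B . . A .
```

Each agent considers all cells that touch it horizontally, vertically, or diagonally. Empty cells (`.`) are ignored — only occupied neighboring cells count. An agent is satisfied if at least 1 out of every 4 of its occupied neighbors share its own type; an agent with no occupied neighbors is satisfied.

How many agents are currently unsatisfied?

3

Row 1: (1,1)B 0/3 ✗ · (1,2)A 3/4 ✓ · (1,3)A 3/4 ✓ · (1,4)B 0/4 ✗ · (1,5)A 4/5 ✓ · (1,6)A 3/3 ✓
Row 2: (2,1)A 3/5 ✓ · (2,2)A 5/7 ✓ · (2,4)A 5/6 ✓ · (2,5)A 6/7 ✓ · (2,6)A 4/4 ✓
Row 3: (3,1)A 3/5 ✓ · (3,2)B 1/6 ✗ · (3,3)A 3/5 ✓ · (3,4)A 4/4 ✓ · (3,6)A 3/3 ✓
Row 4: (4,1)A 1/3 ✓ · (4,2)B 1/4 ✓ · (4,5)A 2/2 ✓
Unsatisfied: (1,1), (1,4), (3,2) — 3 in total.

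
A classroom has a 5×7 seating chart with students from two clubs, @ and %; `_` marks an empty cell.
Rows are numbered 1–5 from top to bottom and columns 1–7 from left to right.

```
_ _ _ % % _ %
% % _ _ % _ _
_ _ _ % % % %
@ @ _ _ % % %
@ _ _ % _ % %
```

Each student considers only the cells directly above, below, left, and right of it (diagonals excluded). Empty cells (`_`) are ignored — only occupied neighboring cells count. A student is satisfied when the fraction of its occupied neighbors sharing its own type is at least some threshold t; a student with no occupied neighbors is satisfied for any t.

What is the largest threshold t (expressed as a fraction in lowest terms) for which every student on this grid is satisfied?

Row 1: (1,4)% 1/1 · (1,5)% 2/2 · (1,7)% — no occupied neighbors
Row 2: (2,1)% 1/1 · (2,2)% 1/1 · (2,5)% 2/2
Row 3: (3,4)% 1/1 · (3,5)% 4/4 · (3,6)% 3/3 · (3,7)% 2/2
Row 4: (4,1)@ 2/2 · (4,2)@ 1/1 · (4,5)% 2/2 · (4,6)% 4/4 · (4,7)% 3/3
Row 5: (5,1)@ 1/1 · (5,4)% — no occupied neighbors · (5,6)% 2/2 · (5,7)% 2/2
The smallest same-type fraction is 1/1 at (1,4), which reduces to 1/1. Any threshold above that leaves this student unsatisfied.

1/1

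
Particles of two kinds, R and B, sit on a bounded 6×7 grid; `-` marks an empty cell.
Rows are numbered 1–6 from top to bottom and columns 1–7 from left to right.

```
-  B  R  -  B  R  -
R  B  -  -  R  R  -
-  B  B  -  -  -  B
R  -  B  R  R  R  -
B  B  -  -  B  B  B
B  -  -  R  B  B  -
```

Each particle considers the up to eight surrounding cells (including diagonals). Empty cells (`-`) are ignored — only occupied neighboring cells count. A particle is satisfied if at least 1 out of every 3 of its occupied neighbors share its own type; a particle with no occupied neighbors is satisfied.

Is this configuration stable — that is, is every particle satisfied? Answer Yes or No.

No

Row 1: (1,2)B 1/3 ok · (1,3)R 0/2 unhappy · (1,5)B 0/3 unhappy · (1,6)R 2/3 ok
Row 2: (2,1)R 0/3 unhappy · (2,2)B 3/5 ok · (2,5)R 2/3 ok · (2,6)R 2/4 ok
Row 3: (3,2)B 3/5 ok · (3,3)B 3/4 ok · (3,7)B 0/2 unhappy
Row 4: (4,1)R 0/3 unhappy · (4,3)B 3/4 ok · (4,4)R 1/4 unhappy · (4,5)R 2/4 ok · (4,6)R 1/5 unhappy
Row 5: (5,1)B 2/3 ok · (5,2)B 3/4 ok · (5,5)B 3/7 ok · (5,6)B 4/6 ok · (5,7)B 2/3 ok
Row 6: (6,1)B 2/2 ok · (6,4)R 0/2 unhappy · (6,5)B 3/4 ok · (6,6)B 4/4 ok
For instance (1,3) has only 0/2 same-type neighbors, below 1/3.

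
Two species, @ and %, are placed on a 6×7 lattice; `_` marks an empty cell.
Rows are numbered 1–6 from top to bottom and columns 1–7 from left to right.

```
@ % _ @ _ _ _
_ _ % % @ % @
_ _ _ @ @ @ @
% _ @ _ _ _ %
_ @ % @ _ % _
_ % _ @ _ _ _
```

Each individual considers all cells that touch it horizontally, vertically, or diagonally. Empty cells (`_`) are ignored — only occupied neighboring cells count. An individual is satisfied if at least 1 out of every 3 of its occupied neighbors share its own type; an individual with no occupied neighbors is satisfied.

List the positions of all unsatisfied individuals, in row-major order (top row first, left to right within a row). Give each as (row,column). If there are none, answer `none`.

(1,1)@ 0/1 not
(1,2)% 1/2 satisfied
(1,4)@ 1/3 satisfied
(2,3)% 2/4 satisfied
(2,4)% 1/5 not
(2,5)@ 4/6 satisfied
(2,6)% 0/5 not
(2,7)@ 2/3 satisfied
(3,4)@ 3/5 satisfied
(3,5)@ 3/5 satisfied
(3,6)@ 4/6 satisfied
(3,7)@ 2/4 satisfied
(4,1)% 0/1 not
(4,3)@ 3/4 satisfied
(4,7)% 1/3 satisfied
(5,2)@ 1/4 not
(5,3)% 1/5 not
(5,4)@ 2/3 satisfied
(5,6)% 1/1 satisfied
(6,2)% 1/2 satisfied
(6,4)@ 1/2 satisfied

(1,1), (2,4), (2,6), (4,1), (5,2), (5,3)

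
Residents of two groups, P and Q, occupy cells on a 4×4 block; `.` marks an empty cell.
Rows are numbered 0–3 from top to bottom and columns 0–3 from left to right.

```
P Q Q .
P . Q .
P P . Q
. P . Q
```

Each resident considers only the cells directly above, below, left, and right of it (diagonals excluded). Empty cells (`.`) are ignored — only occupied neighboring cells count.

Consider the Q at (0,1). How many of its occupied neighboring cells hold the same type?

1

Occupied neighbors of (0,1): (0,0)=P, (0,2)=Q.
Same type (Q): 1 of 2.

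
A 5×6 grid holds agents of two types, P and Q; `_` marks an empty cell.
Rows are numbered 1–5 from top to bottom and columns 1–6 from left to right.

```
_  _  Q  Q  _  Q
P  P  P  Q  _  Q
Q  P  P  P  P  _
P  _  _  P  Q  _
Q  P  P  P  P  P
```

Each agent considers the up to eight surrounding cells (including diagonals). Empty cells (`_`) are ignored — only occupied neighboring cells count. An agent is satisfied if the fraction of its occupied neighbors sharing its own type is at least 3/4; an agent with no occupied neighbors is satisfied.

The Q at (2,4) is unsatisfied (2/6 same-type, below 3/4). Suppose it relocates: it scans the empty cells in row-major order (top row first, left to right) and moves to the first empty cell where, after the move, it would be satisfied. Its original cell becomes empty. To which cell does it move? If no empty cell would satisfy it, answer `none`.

Vacating (2,4). Empty cells in order:
  (1,1): 0/2 same-type → still unsatisfied.
  (1,2): 1/4 same-type → still unsatisfied.
  (1,5): 3/3 same-type → satisfied — stop here.

(1,5)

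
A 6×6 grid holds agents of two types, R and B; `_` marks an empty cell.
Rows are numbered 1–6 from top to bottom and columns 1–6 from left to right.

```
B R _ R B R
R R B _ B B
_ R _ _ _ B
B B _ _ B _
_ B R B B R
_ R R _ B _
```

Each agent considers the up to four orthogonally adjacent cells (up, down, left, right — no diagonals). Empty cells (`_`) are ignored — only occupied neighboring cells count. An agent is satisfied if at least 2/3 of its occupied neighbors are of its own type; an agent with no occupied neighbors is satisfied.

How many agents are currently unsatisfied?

13

(1,1)B 0/2 unhappy
(1,2)R 1/2 unhappy
(1,4)R 0/1 unhappy
(1,5)B 1/3 unhappy
(1,6)R 0/2 unhappy
(2,1)R 1/2 unhappy
(2,2)R 3/4 ok
(2,3)B 0/1 unhappy
(2,5)B 2/2 ok
(2,6)B 2/3 ok
(3,2)R 1/2 unhappy
(3,6)B 1/1 ok
(4,1)B 1/1 ok
(4,2)B 2/3 ok
(4,5)B 1/1 ok
(5,2)B 1/3 unhappy
(5,3)R 1/3 unhappy
(5,4)B 1/2 unhappy
(5,5)B 3/4 ok
(5,6)R 0/1 unhappy
(6,2)R 1/2 unhappy
(6,3)R 2/2 ok
(6,5)B 1/1 ok
Unsatisfied: (1,1), (1,2), (1,4), (1,5), (1,6), (2,1), (2,3), (3,2), (5,2), (5,3), (5,4), (5,6), (6,2) — 13 in total.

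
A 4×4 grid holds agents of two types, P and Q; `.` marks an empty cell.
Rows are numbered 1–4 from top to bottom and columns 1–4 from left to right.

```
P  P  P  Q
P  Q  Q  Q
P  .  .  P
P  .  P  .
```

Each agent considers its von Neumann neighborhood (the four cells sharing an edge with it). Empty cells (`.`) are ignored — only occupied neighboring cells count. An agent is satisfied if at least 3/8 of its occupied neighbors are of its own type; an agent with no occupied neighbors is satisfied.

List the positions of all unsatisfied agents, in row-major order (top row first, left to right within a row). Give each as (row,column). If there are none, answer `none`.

(1,3), (2,2), (3,4)

Row 1: (1,1)P 2/2 ✓ · (1,2)P 2/3 ✓ · (1,3)P 1/3 ✗ · (1,4)Q 1/2 ✓
Row 2: (2,1)P 2/3 ✓ · (2,2)Q 1/3 ✗ · (2,3)Q 2/3 ✓ · (2,4)Q 2/3 ✓
Row 3: (3,1)P 2/2 ✓ · (3,4)P 0/1 ✗
Row 4: (4,1)P 1/1 ✓ · (4,3)P 0/0 ✓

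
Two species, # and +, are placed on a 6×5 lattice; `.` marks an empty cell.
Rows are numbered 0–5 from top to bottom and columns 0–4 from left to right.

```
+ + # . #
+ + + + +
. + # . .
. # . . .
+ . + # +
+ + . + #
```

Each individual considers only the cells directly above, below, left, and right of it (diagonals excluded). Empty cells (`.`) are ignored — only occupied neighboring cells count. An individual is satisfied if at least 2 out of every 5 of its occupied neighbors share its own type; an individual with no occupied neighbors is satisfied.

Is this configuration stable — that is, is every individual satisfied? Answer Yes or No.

No

(0,0)+ 2/2 ✓
(0,1)+ 2/3 ✓
(0,2)# 0/2 ✗
(0,4)# 0/1 ✗
(1,0)+ 2/2 ✓
(1,1)+ 4/4 ✓
(1,2)+ 2/4 ✓
(1,3)+ 2/2 ✓
(1,4)+ 1/2 ✓
(2,1)+ 1/3 ✗
(2,2)# 0/2 ✗
(3,1)# 0/1 ✗
(4,0)+ 1/1 ✓
(4,2)+ 0/1 ✗
(4,3)# 0/3 ✗
(4,4)+ 0/2 ✗
(5,0)+ 2/2 ✓
(5,1)+ 1/1 ✓
(5,3)+ 0/2 ✗
(5,4)# 0/2 ✗
For instance (0,2) has only 0/2 same-type neighbors, below 2/5.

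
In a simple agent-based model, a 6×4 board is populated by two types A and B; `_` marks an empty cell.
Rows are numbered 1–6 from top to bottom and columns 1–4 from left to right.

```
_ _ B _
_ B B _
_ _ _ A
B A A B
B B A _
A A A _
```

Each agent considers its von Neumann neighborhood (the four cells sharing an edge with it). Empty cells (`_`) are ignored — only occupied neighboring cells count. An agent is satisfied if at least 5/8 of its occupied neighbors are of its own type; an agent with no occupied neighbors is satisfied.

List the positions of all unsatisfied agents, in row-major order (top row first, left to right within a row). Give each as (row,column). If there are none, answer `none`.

(3,4), (4,1), (4,2), (4,4), (5,2), (6,1)

(1,3)B 1/1 ok
(2,2)B 1/1 ok
(2,3)B 2/2 ok
(3,4)A 0/1 unhappy
(4,1)B 1/2 unhappy
(4,2)A 1/3 unhappy
(4,3)A 2/3 ok
(4,4)B 0/2 unhappy
(5,1)B 2/3 ok
(5,2)B 1/4 unhappy
(5,3)A 2/3 ok
(6,1)A 1/2 unhappy
(6,2)A 2/3 ok
(6,3)A 2/2 ok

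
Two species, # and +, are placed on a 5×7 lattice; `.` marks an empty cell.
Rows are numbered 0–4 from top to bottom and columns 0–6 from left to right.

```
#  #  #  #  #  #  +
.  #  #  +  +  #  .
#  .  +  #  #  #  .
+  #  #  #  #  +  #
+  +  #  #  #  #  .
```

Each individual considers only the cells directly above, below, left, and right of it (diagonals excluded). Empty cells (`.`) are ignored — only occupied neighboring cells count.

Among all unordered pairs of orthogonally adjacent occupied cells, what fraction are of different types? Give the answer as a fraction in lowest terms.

9/22

Scan each occupied cell's neighbors to the right and below so each pair is counted once.
From row 0: 3 unlike of 11 pairs (running 3/11).
From row 1: 5 unlike of 8 pairs (running 8/19).
From row 2: 4 unlike of 8 pairs (running 12/27).
From row 3: 5 unlike of 12 pairs (running 17/39).
From row 4: 1 unlike of 5 pairs (running 18/44).
Total adjacent occupied pairs: 44; unlike-type pairs: 18.
18/44 reduces to 9/22.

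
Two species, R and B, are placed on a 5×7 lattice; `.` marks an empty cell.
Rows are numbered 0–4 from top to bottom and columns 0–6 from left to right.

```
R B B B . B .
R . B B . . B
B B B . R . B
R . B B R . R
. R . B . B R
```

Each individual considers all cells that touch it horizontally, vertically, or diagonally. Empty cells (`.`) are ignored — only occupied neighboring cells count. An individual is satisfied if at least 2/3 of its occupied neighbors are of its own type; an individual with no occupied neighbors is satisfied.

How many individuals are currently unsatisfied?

13

Row 0: (0,0)R 1/2 unhappy · (0,1)B 2/4 unhappy · (0,2)B 4/4 ok · (0,3)B 3/3 ok · (0,5)B 1/1 ok
Row 1: (1,0)R 1/4 unhappy · (1,2)B 6/6 ok · (1,3)B 4/5 ok · (1,6)B 2/2 ok
Row 2: (2,0)B 1/3 unhappy · (2,1)B 4/6 ok · (2,2)B 5/5 ok · (2,4)R 1/3 unhappy · (2,6)B 1/2 unhappy
Row 3: (3,0)R 1/3 unhappy · (3,2)B 4/5 ok · (3,3)B 3/5 unhappy · (3,4)R 1/4 unhappy · (3,6)R 1/3 unhappy
Row 4: (4,1)R 1/2 unhappy · (4,3)B 2/3 ok · (4,5)B 0/3 unhappy · (4,6)R 1/2 unhappy
Unsatisfied: (0,0), (0,1), (1,0), (2,0), (2,4), (2,6), (3,0), (3,3), (3,4), (3,6), (4,1), (4,5), (4,6) — 13 in total.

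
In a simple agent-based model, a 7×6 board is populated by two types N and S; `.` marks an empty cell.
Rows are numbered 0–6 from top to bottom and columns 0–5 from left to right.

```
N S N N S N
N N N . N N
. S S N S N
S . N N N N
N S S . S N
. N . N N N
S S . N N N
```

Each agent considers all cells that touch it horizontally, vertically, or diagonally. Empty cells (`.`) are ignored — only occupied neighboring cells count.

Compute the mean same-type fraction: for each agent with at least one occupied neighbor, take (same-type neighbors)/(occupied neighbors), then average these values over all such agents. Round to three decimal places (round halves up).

0.535

Row 0: (0,0)N 2/3 · (0,1)S 0/5 · (0,2)N 3/4 · (0,3)N 3/4 · (0,4)S 0/4 · (0,5)N 2/3
Row 1: (1,0)N 2/4 · (1,1)N 4/7 · (1,2)N 4/7 · (1,4)N 5/7 · (1,5)N 3/5
Row 2: (2,1)S 2/6 · (2,2)S 1/6 · (2,3)N 5/7 · (2,4)S 0/7 · (2,5)N 4/5
Row 3: (3,0)S 2/3 · (3,2)N 2/6 · (3,3)N 3/7 · (3,4)N 5/7 · (3,5)N 3/5
Row 4: (4,0)N 1/3 · (4,1)S 2/5 · (4,2)S 1/5 · (4,4)S 0/7 · (4,5)N 4/5
Row 5: (5,1)N 1/5 · (5,3)N 3/5 · (5,4)N 6/7 · (5,5)N 4/5
Row 6: (6,0)S 1/2 · (6,1)S 1/2 · (6,3)N 3/3 · (6,4)N 5/5 · (6,5)N 3/3
Sum over 35 agents: 2/3 + 0/5 + 3/4 + 3/4 + 0/4 + 2/3 + 2/4 + 4/7 + 4/7 + 5/7 + 3/5 + 2/6 + 1/6 + 5/7 + 0/7 + 4/5 + 2/3 + 2/6 + 3/7 + 5/7 + 3/5 + 1/3 + 2/5 + 1/5 + 0/7 + 4/5 + 1/5 + 3/5 + 6/7 + 4/5 + 1/2 + 1/2 + 3/3 + 5/5 + 3/3 = 787/42; mean = 787/42 ÷ 35 = 787/1470 = 0.535374… → 0.535.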